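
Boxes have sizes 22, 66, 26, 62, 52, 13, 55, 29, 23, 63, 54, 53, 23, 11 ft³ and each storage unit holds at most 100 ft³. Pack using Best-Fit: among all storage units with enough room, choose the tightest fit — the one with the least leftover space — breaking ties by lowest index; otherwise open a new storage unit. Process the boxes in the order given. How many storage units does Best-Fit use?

7

22 ft³ → storage unit 1 (remaining 78 ft³)
66 ft³ → storage unit 1 (remaining 12 ft³)
26 ft³ → storage unit 2 (remaining 74 ft³)
62 ft³ → storage unit 2 (remaining 12 ft³)
52 ft³ → storage unit 3 (remaining 48 ft³)
13 ft³ → storage unit 3 (remaining 35 ft³)
55 ft³ → storage unit 4 (remaining 45 ft³)
29 ft³ → storage unit 3 (remaining 6 ft³)
23 ft³ → storage unit 4 (remaining 22 ft³)
63 ft³ → storage unit 5 (remaining 37 ft³)
54 ft³ → storage unit 6 (remaining 46 ft³)
53 ft³ → storage unit 7 (remaining 47 ft³)
23 ft³ → storage unit 5 (remaining 14 ft³)
11 ft³ → storage unit 1 (remaining 1 ft³)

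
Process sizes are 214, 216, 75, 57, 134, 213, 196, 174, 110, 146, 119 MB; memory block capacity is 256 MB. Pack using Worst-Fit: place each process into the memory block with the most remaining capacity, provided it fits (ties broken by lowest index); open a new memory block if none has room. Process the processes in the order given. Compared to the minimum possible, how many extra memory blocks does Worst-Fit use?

Worst-Fit: [214] [216] [75,57,110] [134,119] [213] [196] [174] [146] → 8 memory blocks.
Total size 1654 MB; any packing needs at least ⌈1654/256⌉ = 7 memory blocks.
An optimal packing achieves that bound: [216] [214] [213] [196,57] [174,75] [146,110] [134,119] → 7 memory blocks.
Excess: 8 − 7 = 1.

1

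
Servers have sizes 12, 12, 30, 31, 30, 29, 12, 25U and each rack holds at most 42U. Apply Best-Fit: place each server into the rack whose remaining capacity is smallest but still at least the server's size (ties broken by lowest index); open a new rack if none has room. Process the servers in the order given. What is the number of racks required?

6

12U → rack 1 (remaining 30U)
12U → rack 1 (remaining 18U)
30U → rack 2 (remaining 12U)
31U → rack 3 (remaining 11U)
30U → rack 4 (remaining 12U)
29U → rack 5 (remaining 13U)
12U → rack 2 (remaining 0U)
25U → rack 6 (remaining 17U)
Final racks: [12,12] [30,12] [31] [30] [29] [25].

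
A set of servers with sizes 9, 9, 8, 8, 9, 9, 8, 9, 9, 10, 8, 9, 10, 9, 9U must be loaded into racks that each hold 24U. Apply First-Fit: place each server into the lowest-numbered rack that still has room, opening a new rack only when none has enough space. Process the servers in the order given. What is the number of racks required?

rack 1: place 9U, 15U left
rack 1: place 9U, 6U left
rack 2: place 8U, 16U left
rack 2: place 8U, 8U left
rack 3: place 9U, 15U left
rack 3: place 9U, 6U left
rack 2: place 8U, 0U left
rack 4: place 9U, 15U left
rack 4: place 9U, 6U left
rack 5: place 10U, 14U left
rack 5: place 8U, 6U left
rack 6: place 9U, 15U left
rack 6: place 10U, 5U left
rack 7: place 9U, 15U left
rack 7: place 9U, 6U left
Final racks: [9,9] [8,8,8] [9,9] [9,9] [10,8] [9,10] [9,9].

7 racks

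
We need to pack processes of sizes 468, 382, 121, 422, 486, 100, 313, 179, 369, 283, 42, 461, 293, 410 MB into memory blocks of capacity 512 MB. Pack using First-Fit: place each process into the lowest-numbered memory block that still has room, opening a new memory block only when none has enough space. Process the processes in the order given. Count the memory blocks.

10 memory blocks

Put 468 MB in memory block 1; 44 MB remain.
Put 382 MB in memory block 2; 130 MB remain.
Put 121 MB in memory block 2; 9 MB remain.
Put 422 MB in memory block 3; 90 MB remain.
Put 486 MB in memory block 4; 26 MB remain.
Put 100 MB in memory block 5; 412 MB remain.
Put 313 MB in memory block 5; 99 MB remain.
Put 179 MB in memory block 6; 333 MB remain.
Put 369 MB in memory block 7; 143 MB remain.
Put 283 MB in memory block 6; 50 MB remain.
Put 42 MB in memory block 1; 2 MB remain.
Put 461 MB in memory block 8; 51 MB remain.
Put 293 MB in memory block 9; 219 MB remain.
Put 410 MB in memory block 10; 102 MB remain.
Final memory blocks: [468,42] [382,121] [422] [486] [100,313] [179,283] [369] [461] [293] [410].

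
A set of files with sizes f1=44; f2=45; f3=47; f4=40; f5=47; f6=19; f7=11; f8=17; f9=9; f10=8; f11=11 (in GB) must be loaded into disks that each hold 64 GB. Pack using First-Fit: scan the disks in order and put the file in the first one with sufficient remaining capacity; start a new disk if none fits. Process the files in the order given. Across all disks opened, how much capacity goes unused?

22

Put f1 (44 GB) in disk 1; 20 GB remain.
Put f2 (45 GB) in disk 2; 19 GB remain.
Put f3 (47 GB) in disk 3; 17 GB remain.
Put f4 (40 GB) in disk 4; 24 GB remain.
Put f5 (47 GB) in disk 5; 17 GB remain.
Put f6 (19 GB) in disk 1; 1 GB remain.
Put f7 (11 GB) in disk 2; 8 GB remain.
Put f8 (17 GB) in disk 3; 0 GB remain.
Put f9 (9 GB) in disk 4; 15 GB remain.
Put f10 (8 GB) in disk 2; 0 GB remain.
Put f11 (11 GB) in disk 4; 4 GB remain.
5 disks × 64 GB = 320 GB; used 298 GB; unused 22 GB.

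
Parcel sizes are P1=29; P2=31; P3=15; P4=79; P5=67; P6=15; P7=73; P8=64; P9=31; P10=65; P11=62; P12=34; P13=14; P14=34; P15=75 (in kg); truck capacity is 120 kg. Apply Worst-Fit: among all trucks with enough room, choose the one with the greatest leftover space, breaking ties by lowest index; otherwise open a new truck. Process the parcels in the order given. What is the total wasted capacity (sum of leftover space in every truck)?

272

Put P1 (29 kg) in truck 1; 91 kg remain.
Put P2 (31 kg) in truck 1; 60 kg remain.
Put P3 (15 kg) in truck 1; 45 kg remain.
Put P4 (79 kg) in truck 2; 41 kg remain.
Put P5 (67 kg) in truck 3; 53 kg remain.
Put P6 (15 kg) in truck 3; 38 kg remain.
Put P7 (73 kg) in truck 4; 47 kg remain.
Put P8 (64 kg) in truck 5; 56 kg remain.
Put P9 (31 kg) in truck 5; 25 kg remain.
Put P10 (65 kg) in truck 6; 55 kg remain.
Put P11 (62 kg) in truck 7; 58 kg remain.
Put P12 (34 kg) in truck 7; 24 kg remain.
Put P13 (14 kg) in truck 6; 41 kg remain.
Put P14 (34 kg) in truck 4; 13 kg remain.
Put P15 (75 kg) in truck 8; 45 kg remain.
8 trucks × 120 kg = 960 kg; used 688 kg; unused 272 kg.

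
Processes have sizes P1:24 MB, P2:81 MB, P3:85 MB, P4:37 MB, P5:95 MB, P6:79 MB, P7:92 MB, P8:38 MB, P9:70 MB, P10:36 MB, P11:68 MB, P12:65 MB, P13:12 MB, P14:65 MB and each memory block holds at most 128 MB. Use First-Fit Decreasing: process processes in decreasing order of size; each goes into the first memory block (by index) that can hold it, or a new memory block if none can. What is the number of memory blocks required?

9

Sorted descending: 95, 92, 85, 81, 79, 70, 68, 65, 65, 38, 37, 36, 24, 12.
memory block 1: place 95 MB, 33 MB left
memory block 2: place 92 MB, 36 MB left
memory block 3: place 85 MB, 43 MB left
memory block 4: place 81 MB, 47 MB left
memory block 5: place 79 MB, 49 MB left
memory block 6: place 70 MB, 58 MB left
memory block 7: place 68 MB, 60 MB left
memory block 8: place 65 MB, 63 MB left
memory block 9: place 65 MB, 63 MB left
memory block 3: place 38 MB, 5 MB left
memory block 4: place 37 MB, 10 MB left
memory block 2: place 36 MB, 0 MB left
memory block 1: place 24 MB, 9 MB left
memory block 5: place 12 MB, 37 MB left
Final memory blocks: [95,24] [92,36] [85,38] [81,37] [79,12] [70] [68] [65] [65].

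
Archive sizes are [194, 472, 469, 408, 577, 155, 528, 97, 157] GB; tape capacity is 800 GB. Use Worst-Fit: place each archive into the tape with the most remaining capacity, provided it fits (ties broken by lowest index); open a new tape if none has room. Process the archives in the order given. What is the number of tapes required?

5 tapes

tape 1: place 194 GB, 606 GB left
tape 1: place 472 GB, 134 GB left
tape 2: place 469 GB, 331 GB left
tape 3: place 408 GB, 392 GB left
tape 4: place 577 GB, 223 GB left
tape 3: place 155 GB, 237 GB left
tape 5: place 528 GB, 272 GB left
tape 2: place 97 GB, 234 GB left
tape 5: place 157 GB, 115 GB left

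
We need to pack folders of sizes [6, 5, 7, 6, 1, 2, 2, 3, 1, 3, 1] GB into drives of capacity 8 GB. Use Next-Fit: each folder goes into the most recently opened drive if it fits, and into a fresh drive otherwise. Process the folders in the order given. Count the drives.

drive 1: place 6 GB, 2 GB left
drive 2: place 5 GB, 3 GB left
drive 3: place 7 GB, 1 GB left
drive 4: place 6 GB, 2 GB left
drive 4: place 1 GB, 1 GB left
drive 5: place 2 GB, 6 GB left
drive 5: place 2 GB, 4 GB left
drive 5: place 3 GB, 1 GB left
drive 5: place 1 GB, 0 GB left
drive 6: place 3 GB, 5 GB left
drive 6: place 1 GB, 4 GB left

6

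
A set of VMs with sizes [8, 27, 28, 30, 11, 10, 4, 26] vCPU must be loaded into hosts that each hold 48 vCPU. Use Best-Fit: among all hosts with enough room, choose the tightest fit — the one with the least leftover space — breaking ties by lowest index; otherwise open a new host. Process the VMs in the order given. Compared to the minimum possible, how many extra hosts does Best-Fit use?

Best-Fit: [8,27,11] [28] [30,10,4] [26] → 4 hosts.
4 VMs exceed 24 vCPU (half the capacity), and no two of those can share a host, so at least 4 hosts are needed.
So 4 is already optimal.

0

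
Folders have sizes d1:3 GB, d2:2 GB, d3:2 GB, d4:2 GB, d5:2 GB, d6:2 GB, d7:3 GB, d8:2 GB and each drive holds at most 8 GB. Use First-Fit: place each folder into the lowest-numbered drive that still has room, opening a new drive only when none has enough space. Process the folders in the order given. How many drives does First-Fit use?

3

Put d1 (3 GB) in drive 1; 5 GB remain.
Put d2 (2 GB) in drive 1; 3 GB remain.
Put d3 (2 GB) in drive 1; 1 GB remain.
Put d4 (2 GB) in drive 2; 6 GB remain.
Put d5 (2 GB) in drive 2; 4 GB remain.
Put d6 (2 GB) in drive 2; 2 GB remain.
Put d7 (3 GB) in drive 3; 5 GB remain.
Put d8 (2 GB) in drive 2; 0 GB remain.
Final drives: [3,2,2] [2,2,2,2] [3].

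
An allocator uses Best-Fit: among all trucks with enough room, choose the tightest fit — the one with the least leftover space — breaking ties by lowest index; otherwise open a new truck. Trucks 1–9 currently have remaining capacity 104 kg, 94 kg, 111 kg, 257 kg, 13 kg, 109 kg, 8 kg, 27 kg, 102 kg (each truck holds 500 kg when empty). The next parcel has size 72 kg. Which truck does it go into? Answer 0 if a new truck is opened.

Trucks with room: truck 1 (104 kg), truck 2 (94 kg), truck 3 (111 kg), truck 4 (257 kg), truck 6 (109 kg), truck 9 (102 kg).
Tightest fit is truck 2 with 94 kg free.

2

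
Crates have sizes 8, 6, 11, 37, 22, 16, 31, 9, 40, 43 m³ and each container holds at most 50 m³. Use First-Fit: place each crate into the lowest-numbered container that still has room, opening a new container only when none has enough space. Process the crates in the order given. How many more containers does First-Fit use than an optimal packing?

First-Fit: [8,6,11,22] [37,9] [16,31] [40] [43] → 5 containers.
Total size 223 m³; any packing needs at least ⌈223/50⌉ = 5 containers.
So 5 is already optimal.

0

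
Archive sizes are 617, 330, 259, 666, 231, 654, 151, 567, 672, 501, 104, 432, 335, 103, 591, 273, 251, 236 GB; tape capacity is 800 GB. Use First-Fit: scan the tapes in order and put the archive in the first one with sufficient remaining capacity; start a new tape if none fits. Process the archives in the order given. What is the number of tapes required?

617 GB → tape 1 (remaining 183 GB)
330 GB → tape 2 (remaining 470 GB)
259 GB → tape 2 (remaining 211 GB)
666 GB → tape 3 (remaining 134 GB)
231 GB → tape 4 (remaining 569 GB)
654 GB → tape 5 (remaining 146 GB)
151 GB → tape 1 (remaining 32 GB)
567 GB → tape 4 (remaining 2 GB)
672 GB → tape 6 (remaining 128 GB)
501 GB → tape 7 (remaining 299 GB)
104 GB → tape 2 (remaining 107 GB)
432 GB → tape 8 (remaining 368 GB)
335 GB → tape 8 (remaining 33 GB)
103 GB → tape 2 (remaining 4 GB)
591 GB → tape 9 (remaining 209 GB)
273 GB → tape 7 (remaining 26 GB)
251 GB → tape 10 (remaining 549 GB)
236 GB → tape 10 (remaining 313 GB)
Final tapes: [617,151] [330,259,104,103] [666] [231,567] [654] [672] [501,273] [432,335] [591] [251,236].

10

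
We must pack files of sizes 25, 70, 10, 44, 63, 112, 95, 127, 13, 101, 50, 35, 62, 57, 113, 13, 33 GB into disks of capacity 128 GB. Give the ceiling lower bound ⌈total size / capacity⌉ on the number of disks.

Total size = 25 + 70 + 10 + 44 + 63 + 112 + 95 + 127 + 13 + 101 + 50 + 35 + 62 + 57 + 113 + 13 + 33 = 1023 GB.
⌈1023 / 128⌉ = 8.

8 disks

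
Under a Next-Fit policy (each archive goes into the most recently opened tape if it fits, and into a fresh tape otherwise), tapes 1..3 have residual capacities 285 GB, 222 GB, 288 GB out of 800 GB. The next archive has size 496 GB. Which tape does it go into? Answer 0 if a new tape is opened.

0

Next-Fit only looks at tape 3, which has 288 GB free.
496 GB does not fit, so a new tape is opened.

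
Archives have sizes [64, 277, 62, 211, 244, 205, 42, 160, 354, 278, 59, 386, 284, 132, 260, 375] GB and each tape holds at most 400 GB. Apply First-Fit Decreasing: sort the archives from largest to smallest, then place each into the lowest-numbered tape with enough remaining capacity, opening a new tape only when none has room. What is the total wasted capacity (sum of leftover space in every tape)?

Sorted descending: 386, 375, 354, 284, 278, 277, 260, 244, 211, 205, 160, 132, 64, 62, 59, 42.
Put 386 GB in tape 1; 14 GB remain.
Put 375 GB in tape 2; 25 GB remain.
Put 354 GB in tape 3; 46 GB remain.
Put 284 GB in tape 4; 116 GB remain.
Put 278 GB in tape 5; 122 GB remain.
Put 277 GB in tape 6; 123 GB remain.
Put 260 GB in tape 7; 140 GB remain.
Put 244 GB in tape 8; 156 GB remain.
Put 211 GB in tape 9; 189 GB remain.
Put 205 GB in tape 10; 195 GB remain.
Put 160 GB in tape 9; 29 GB remain.
Put 132 GB in tape 7; 8 GB remain.
Put 64 GB in tape 4; 52 GB remain.
Put 62 GB in tape 5; 60 GB remain.
Put 59 GB in tape 5; 1 GB remain.
Put 42 GB in tape 3; 4 GB remain.
10 tapes × 400 GB = 4000 GB; used 3393 GB; unused 607 GB.

607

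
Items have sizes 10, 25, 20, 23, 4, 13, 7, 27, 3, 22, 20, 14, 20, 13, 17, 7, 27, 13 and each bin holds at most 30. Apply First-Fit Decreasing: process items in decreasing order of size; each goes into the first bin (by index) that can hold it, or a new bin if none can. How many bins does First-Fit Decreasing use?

11 bins

Sorted descending: 27, 27, 25, 23, 22, 20, 20, 20, 17, 14, 13, 13, 13, 10, 7, 7, 4, 3.
Put 27 in bin 1; 3 remain.
Put 27 in bin 2; 3 remain.
Put 25 in bin 3; 5 remain.
Put 23 in bin 4; 7 remain.
Put 22 in bin 5; 8 remain.
Put 20 in bin 6; 10 remain.
Put 20 in bin 7; 10 remain.
Put 20 in bin 8; 10 remain.
Put 17 in bin 9; 13 remain.
Put 14 in bin 10; 16 remain.
Put 13 in bin 9; 0 remain.
Put 13 in bin 10; 3 remain.
Put 13 in bin 11; 17 remain.
Put 10 in bin 6; 0 remain.
Put 7 in bin 4; 0 remain.
Put 7 in bin 5; 1 remain.
Put 4 in bin 3; 1 remain.
Put 3 in bin 1; 0 remain.
Final bins: [27,3] [27] [25,4] [23,7] [22,7] [20,10] [20] [20] [17,13] [14,13] [13].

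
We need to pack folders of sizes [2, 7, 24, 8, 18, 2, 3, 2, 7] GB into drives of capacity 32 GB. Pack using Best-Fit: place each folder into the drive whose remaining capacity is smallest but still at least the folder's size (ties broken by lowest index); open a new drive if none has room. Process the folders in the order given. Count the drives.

3

drive 1: place 2 GB, 30 GB left
drive 1: place 7 GB, 23 GB left
drive 2: place 24 GB, 8 GB left
drive 2: place 8 GB, 0 GB left
drive 1: place 18 GB, 5 GB left
drive 1: place 2 GB, 3 GB left
drive 1: place 3 GB, 0 GB left
drive 3: place 2 GB, 30 GB left
drive 3: place 7 GB, 23 GB left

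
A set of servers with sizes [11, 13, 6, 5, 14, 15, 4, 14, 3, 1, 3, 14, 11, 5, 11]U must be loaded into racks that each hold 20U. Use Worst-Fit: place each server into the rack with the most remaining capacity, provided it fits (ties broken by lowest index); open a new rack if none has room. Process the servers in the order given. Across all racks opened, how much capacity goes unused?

30

Put 11U in rack 1; 9U remain.
Put 13U in rack 2; 7U remain.
Put 6U in rack 1; 3U remain.
Put 5U in rack 2; 2U remain.
Put 14U in rack 3; 6U remain.
Put 15U in rack 4; 5U remain.
Put 4U in rack 3; 2U remain.
Put 14U in rack 5; 6U remain.
Put 3U in rack 5; 3U remain.
Put 1U in rack 4; 4U remain.
Put 3U in rack 4; 1U remain.
Put 14U in rack 6; 6U remain.
Put 11U in rack 7; 9U remain.
Put 5U in rack 7; 4U remain.
Put 11U in rack 8; 9U remain.
8 racks × 20U = 160U; used 130U; unused 30U.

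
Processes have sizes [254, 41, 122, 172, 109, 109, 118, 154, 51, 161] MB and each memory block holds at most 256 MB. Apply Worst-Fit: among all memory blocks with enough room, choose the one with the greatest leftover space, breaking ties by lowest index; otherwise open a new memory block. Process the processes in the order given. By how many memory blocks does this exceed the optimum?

1

Worst-Fit: [254] [41,122] [172] [109,109] [118,51] [154] [161] → 7 memory blocks.
Total size 1291 MB; any packing needs at least ⌈1291/256⌉ = 6 memory blocks.
An optimal packing achieves that bound: [254] [172,51] [161,41] [154] [122,118] [109,109] → 6 memory blocks.
Excess: 7 − 6 = 1.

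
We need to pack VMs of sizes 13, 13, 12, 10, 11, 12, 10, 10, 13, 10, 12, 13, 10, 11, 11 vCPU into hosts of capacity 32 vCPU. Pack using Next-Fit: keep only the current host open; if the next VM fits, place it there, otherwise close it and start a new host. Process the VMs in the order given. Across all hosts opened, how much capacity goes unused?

53

13 vCPU → host 1 (remaining 19 vCPU)
13 vCPU → host 1 (remaining 6 vCPU)
12 vCPU → host 2 (remaining 20 vCPU)
10 vCPU → host 2 (remaining 10 vCPU)
11 vCPU → host 3 (remaining 21 vCPU)
12 vCPU → host 3 (remaining 9 vCPU)
10 vCPU → host 4 (remaining 22 vCPU)
10 vCPU → host 4 (remaining 12 vCPU)
13 vCPU → host 5 (remaining 19 vCPU)
10 vCPU → host 5 (remaining 9 vCPU)
12 vCPU → host 6 (remaining 20 vCPU)
13 vCPU → host 6 (remaining 7 vCPU)
10 vCPU → host 7 (remaining 22 vCPU)
11 vCPU → host 7 (remaining 11 vCPU)
11 vCPU → host 7 (remaining 0 vCPU)
7 hosts × 32 vCPU = 224 vCPU; used 171 vCPU; unused 53 vCPU.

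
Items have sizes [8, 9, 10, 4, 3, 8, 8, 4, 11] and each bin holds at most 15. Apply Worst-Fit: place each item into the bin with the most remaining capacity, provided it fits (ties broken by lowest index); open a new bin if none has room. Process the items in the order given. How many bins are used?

8 → bin 1 (remaining 7)
9 → bin 2 (remaining 6)
10 → bin 3 (remaining 5)
4 → bin 1 (remaining 3)
3 → bin 2 (remaining 3)
8 → bin 4 (remaining 7)
8 → bin 5 (remaining 7)
4 → bin 4 (remaining 3)
11 → bin 6 (remaining 4)
Final bins: [8,4] [9,3] [10] [8,4] [8] [11].

6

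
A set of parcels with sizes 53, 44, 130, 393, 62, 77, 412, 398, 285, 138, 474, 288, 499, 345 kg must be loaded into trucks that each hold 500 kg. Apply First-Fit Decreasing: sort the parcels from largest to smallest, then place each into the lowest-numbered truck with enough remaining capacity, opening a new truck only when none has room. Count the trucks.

8 trucks

Sorted descending: 499, 474, 412, 398, 393, 345, 288, 285, 138, 130, 77, 62, 53, 44.
Put 499 kg in truck 1; 1 kg remain.
Put 474 kg in truck 2; 26 kg remain.
Put 412 kg in truck 3; 88 kg remain.
Put 398 kg in truck 4; 102 kg remain.
Put 393 kg in truck 5; 107 kg remain.
Put 345 kg in truck 6; 155 kg remain.
Put 288 kg in truck 7; 212 kg remain.
Put 285 kg in truck 8; 215 kg remain.
Put 138 kg in truck 6; 17 kg remain.
Put 130 kg in truck 7; 82 kg remain.
Put 77 kg in truck 3; 11 kg remain.
Put 62 kg in truck 4; 40 kg remain.
Put 53 kg in truck 5; 54 kg remain.
Put 44 kg in truck 5; 10 kg remain.
Final trucks: [499] [474] [412,77] [398,62] [393,53,44] [345,138] [288,130] [285].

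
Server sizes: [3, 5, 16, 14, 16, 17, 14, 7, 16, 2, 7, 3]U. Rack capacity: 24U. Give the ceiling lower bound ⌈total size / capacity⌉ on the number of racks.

5 racks

Total size = 3 + 5 + 16 + 14 + 16 + 17 + 14 + 7 + 16 + 2 + 7 + 3 = 120U.
⌈120 / 24⌉ = 5.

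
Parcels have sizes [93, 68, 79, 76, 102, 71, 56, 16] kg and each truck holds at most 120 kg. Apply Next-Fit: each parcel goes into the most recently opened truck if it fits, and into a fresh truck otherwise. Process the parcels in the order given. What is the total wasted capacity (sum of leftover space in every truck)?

truck 1: place 93 kg, 27 kg left
truck 2: place 68 kg, 52 kg left
truck 3: place 79 kg, 41 kg left
truck 4: place 76 kg, 44 kg left
truck 5: place 102 kg, 18 kg left
truck 6: place 71 kg, 49 kg left
truck 7: place 56 kg, 64 kg left
truck 7: place 16 kg, 48 kg left
7 trucks × 120 kg = 840 kg; used 561 kg; unused 279 kg.

279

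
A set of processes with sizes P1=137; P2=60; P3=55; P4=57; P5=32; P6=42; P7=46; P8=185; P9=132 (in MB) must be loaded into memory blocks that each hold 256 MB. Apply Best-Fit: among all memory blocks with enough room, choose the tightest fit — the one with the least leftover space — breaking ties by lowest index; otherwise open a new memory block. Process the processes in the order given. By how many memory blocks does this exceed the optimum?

Best-Fit: [137,60,55] [57,32,42,46] [185] [132] → 4 memory blocks.
Total size 746 MB; any packing needs at least ⌈746/256⌉ = 3 memory blocks.
An optimal packing achieves that bound: [185,60] [137,57,55] [132,46,42,32] → 3 memory blocks.
Excess: 4 − 3 = 1.

1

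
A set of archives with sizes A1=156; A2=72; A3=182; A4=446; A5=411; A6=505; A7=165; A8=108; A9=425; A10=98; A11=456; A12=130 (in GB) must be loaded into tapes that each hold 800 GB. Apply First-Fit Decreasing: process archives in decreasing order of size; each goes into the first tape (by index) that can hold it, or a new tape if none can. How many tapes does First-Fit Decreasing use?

Sorted descending: 505, 456, 446, 425, 411, 182, 165, 156, 130, 108, 98, 72.
tape 1: place 505 GB, 295 GB left
tape 2: place 456 GB, 344 GB left
tape 3: place 446 GB, 354 GB left
tape 4: place 425 GB, 375 GB left
tape 5: place 411 GB, 389 GB left
tape 1: place 182 GB, 113 GB left
tape 2: place 165 GB, 179 GB left
tape 2: place 156 GB, 23 GB left
tape 3: place 130 GB, 224 GB left
tape 1: place 108 GB, 5 GB left
tape 3: place 98 GB, 126 GB left
tape 3: place 72 GB, 54 GB left

5 tapes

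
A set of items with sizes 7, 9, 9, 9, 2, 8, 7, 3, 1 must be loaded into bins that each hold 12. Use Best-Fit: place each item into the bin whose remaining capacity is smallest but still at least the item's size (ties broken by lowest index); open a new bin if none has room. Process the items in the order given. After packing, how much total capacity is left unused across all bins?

17

7 → bin 1 (remaining 5)
9 → bin 2 (remaining 3)
9 → bin 3 (remaining 3)
9 → bin 4 (remaining 3)
2 → bin 2 (remaining 1)
8 → bin 5 (remaining 4)
7 → bin 6 (remaining 5)
3 → bin 3 (remaining 0)
1 → bin 2 (remaining 0)
6 bins × 12 = 72; used 55; unused 17.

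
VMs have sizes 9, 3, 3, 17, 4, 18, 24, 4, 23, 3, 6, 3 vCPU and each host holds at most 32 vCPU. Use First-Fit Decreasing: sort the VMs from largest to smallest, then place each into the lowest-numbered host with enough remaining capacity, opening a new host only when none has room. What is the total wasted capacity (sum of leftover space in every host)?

11

Sorted descending: 24, 23, 18, 17, 9, 6, 4, 4, 3, 3, 3, 3.
24 vCPU → host 1 (remaining 8 vCPU)
23 vCPU → host 2 (remaining 9 vCPU)
18 vCPU → host 3 (remaining 14 vCPU)
17 vCPU → host 4 (remaining 15 vCPU)
9 vCPU → host 2 (remaining 0 vCPU)
6 vCPU → host 1 (remaining 2 vCPU)
4 vCPU → host 3 (remaining 10 vCPU)
4 vCPU → host 3 (remaining 6 vCPU)
3 vCPU → host 3 (remaining 3 vCPU)
3 vCPU → host 3 (remaining 0 vCPU)
3 vCPU → host 4 (remaining 12 vCPU)
3 vCPU → host 4 (remaining 9 vCPU)
4 hosts × 32 vCPU = 128 vCPU; used 117 vCPU; unused 11 vCPU.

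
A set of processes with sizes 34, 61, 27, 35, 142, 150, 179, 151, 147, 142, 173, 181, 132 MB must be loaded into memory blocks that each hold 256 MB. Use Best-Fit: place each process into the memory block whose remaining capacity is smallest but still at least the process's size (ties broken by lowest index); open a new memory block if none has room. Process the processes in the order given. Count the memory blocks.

Put 34 MB in memory block 1; 222 MB remain.
Put 61 MB in memory block 1; 161 MB remain.
Put 27 MB in memory block 1; 134 MB remain.
Put 35 MB in memory block 1; 99 MB remain.
Put 142 MB in memory block 2; 114 MB remain.
Put 150 MB in memory block 3; 106 MB remain.
Put 179 MB in memory block 4; 77 MB remain.
Put 151 MB in memory block 5; 105 MB remain.
Put 147 MB in memory block 6; 109 MB remain.
Put 142 MB in memory block 7; 114 MB remain.
Put 173 MB in memory block 8; 83 MB remain.
Put 181 MB in memory block 9; 75 MB remain.
Put 132 MB in memory block 10; 124 MB remain.
Final memory blocks: [34,61,27,35] [142] [150] [179] [151] [147] [142] [173] [181] [132].

10 memory blocks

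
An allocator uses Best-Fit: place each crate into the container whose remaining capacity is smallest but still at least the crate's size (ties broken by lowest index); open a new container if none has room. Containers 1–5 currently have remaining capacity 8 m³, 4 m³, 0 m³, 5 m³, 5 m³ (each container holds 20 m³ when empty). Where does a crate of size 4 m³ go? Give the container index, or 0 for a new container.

Containers with room: container 1 (8 m³), container 2 (4 m³), container 4 (5 m³), container 5 (5 m³).
Tightest fit is container 2 with 4 m³ free.

2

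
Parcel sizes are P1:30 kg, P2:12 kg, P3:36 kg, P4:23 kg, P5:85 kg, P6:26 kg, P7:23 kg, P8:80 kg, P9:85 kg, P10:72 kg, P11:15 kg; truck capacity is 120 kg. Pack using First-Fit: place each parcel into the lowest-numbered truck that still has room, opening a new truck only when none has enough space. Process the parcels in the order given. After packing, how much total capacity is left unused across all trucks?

113

P1 (30 kg) → truck 1 (remaining 90 kg)
P2 (12 kg) → truck 1 (remaining 78 kg)
P3 (36 kg) → truck 1 (remaining 42 kg)
P4 (23 kg) → truck 1 (remaining 19 kg)
P5 (85 kg) → truck 2 (remaining 35 kg)
P6 (26 kg) → truck 2 (remaining 9 kg)
P7 (23 kg) → truck 3 (remaining 97 kg)
P8 (80 kg) → truck 3 (remaining 17 kg)
P9 (85 kg) → truck 4 (remaining 35 kg)
P10 (72 kg) → truck 5 (remaining 48 kg)
P11 (15 kg) → truck 1 (remaining 4 kg)
5 trucks × 120 kg = 600 kg; used 487 kg; unused 113 kg.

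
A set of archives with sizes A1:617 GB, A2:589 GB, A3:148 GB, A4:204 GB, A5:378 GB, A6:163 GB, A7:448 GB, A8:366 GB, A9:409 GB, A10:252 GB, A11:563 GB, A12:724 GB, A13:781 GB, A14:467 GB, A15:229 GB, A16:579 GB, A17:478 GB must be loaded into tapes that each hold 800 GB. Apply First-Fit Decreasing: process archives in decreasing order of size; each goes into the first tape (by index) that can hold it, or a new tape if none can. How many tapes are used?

11

Sorted descending: 781, 724, 617, 589, 579, 563, 478, 467, 448, 409, 378, 366, 252, 229, 204, 163, 148.
781 GB → tape 1 (remaining 19 GB)
724 GB → tape 2 (remaining 76 GB)
617 GB → tape 3 (remaining 183 GB)
589 GB → tape 4 (remaining 211 GB)
579 GB → tape 5 (remaining 221 GB)
563 GB → tape 6 (remaining 237 GB)
478 GB → tape 7 (remaining 322 GB)
467 GB → tape 8 (remaining 333 GB)
448 GB → tape 9 (remaining 352 GB)
409 GB → tape 10 (remaining 391 GB)
378 GB → tape 10 (remaining 13 GB)
366 GB → tape 11 (remaining 434 GB)
252 GB → tape 7 (remaining 70 GB)
229 GB → tape 6 (remaining 8 GB)
204 GB → tape 4 (remaining 7 GB)
163 GB → tape 3 (remaining 20 GB)
148 GB → tape 5 (remaining 73 GB)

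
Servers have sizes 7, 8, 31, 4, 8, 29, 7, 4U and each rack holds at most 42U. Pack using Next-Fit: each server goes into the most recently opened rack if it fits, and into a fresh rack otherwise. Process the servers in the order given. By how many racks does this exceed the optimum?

Next-Fit: [7,8] [31,4] [8,29] [7,4] → 4 racks.
Total size 98U; any packing needs at least ⌈98/42⌉ = 3 racks.
An optimal packing achieves that bound: [31,8] [29,8,4] [7,7,4] → 3 racks.
Excess: 4 − 3 = 1.

1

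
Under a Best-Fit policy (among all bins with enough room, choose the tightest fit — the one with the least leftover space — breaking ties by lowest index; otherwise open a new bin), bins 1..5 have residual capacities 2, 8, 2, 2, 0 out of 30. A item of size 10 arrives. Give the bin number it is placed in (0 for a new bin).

0

No bin has ≥ 10 free, so a new bin is opened.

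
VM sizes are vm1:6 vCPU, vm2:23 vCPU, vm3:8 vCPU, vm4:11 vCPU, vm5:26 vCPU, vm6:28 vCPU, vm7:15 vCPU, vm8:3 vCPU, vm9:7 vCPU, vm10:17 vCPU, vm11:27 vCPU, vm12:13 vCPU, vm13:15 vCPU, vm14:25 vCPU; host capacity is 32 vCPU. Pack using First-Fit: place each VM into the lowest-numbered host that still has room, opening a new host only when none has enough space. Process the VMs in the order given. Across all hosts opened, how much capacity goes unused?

32

Put vm1 (6 vCPU) in host 1; 26 vCPU remain.
Put vm2 (23 vCPU) in host 1; 3 vCPU remain.
Put vm3 (8 vCPU) in host 2; 24 vCPU remain.
Put vm4 (11 vCPU) in host 2; 13 vCPU remain.
Put vm5 (26 vCPU) in host 3; 6 vCPU remain.
Put vm6 (28 vCPU) in host 4; 4 vCPU remain.
Put vm7 (15 vCPU) in host 5; 17 vCPU remain.
Put vm8 (3 vCPU) in host 1; 0 vCPU remain.
Put vm9 (7 vCPU) in host 2; 6 vCPU remain.
Put vm10 (17 vCPU) in host 5; 0 vCPU remain.
Put vm11 (27 vCPU) in host 6; 5 vCPU remain.
Put vm12 (13 vCPU) in host 7; 19 vCPU remain.
Put vm13 (15 vCPU) in host 7; 4 vCPU remain.
Put vm14 (25 vCPU) in host 8; 7 vCPU remain.
8 hosts × 32 vCPU = 256 vCPU; used 224 vCPU; unused 32 vCPU.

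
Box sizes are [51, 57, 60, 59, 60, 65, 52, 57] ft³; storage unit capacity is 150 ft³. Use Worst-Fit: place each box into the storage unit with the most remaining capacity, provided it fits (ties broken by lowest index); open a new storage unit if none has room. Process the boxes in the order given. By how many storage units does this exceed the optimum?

0

Worst-Fit: [51,57] [60,59] [60,65] [52,57] → 4 storage units.
Total size 461 ft³; any packing needs at least ⌈461/150⌉ = 4 storage units.
So 4 is already optimal.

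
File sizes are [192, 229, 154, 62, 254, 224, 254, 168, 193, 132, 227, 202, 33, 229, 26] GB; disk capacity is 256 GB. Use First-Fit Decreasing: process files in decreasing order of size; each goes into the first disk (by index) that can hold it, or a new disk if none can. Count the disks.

12

Sorted descending: 254, 254, 229, 229, 227, 224, 202, 193, 192, 168, 154, 132, 62, 33, 26.
Put 254 GB in disk 1; 2 GB remain.
Put 254 GB in disk 2; 2 GB remain.
Put 229 GB in disk 3; 27 GB remain.
Put 229 GB in disk 4; 27 GB remain.
Put 227 GB in disk 5; 29 GB remain.
Put 224 GB in disk 6; 32 GB remain.
Put 202 GB in disk 7; 54 GB remain.
Put 193 GB in disk 8; 63 GB remain.
Put 192 GB in disk 9; 64 GB remain.
Put 168 GB in disk 10; 88 GB remain.
Put 154 GB in disk 11; 102 GB remain.
Put 132 GB in disk 12; 124 GB remain.
Put 62 GB in disk 8; 1 GB remain.
Put 33 GB in disk 7; 21 GB remain.
Put 26 GB in disk 3; 1 GB remain.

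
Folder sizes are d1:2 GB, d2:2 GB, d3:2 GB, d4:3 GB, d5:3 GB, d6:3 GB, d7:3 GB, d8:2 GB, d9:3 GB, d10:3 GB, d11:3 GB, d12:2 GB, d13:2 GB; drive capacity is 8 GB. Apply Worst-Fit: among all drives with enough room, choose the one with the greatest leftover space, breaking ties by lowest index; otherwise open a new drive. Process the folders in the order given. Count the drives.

Put d1 (2 GB) in drive 1; 6 GB remain.
Put d2 (2 GB) in drive 1; 4 GB remain.
Put d3 (2 GB) in drive 1; 2 GB remain.
Put d4 (3 GB) in drive 2; 5 GB remain.
Put d5 (3 GB) in drive 2; 2 GB remain.
Put d6 (3 GB) in drive 3; 5 GB remain.
Put d7 (3 GB) in drive 3; 2 GB remain.
Put d8 (2 GB) in drive 1; 0 GB remain.
Put d9 (3 GB) in drive 4; 5 GB remain.
Put d10 (3 GB) in drive 4; 2 GB remain.
Put d11 (3 GB) in drive 5; 5 GB remain.
Put d12 (2 GB) in drive 5; 3 GB remain.
Put d13 (2 GB) in drive 5; 1 GB remain.

5 drives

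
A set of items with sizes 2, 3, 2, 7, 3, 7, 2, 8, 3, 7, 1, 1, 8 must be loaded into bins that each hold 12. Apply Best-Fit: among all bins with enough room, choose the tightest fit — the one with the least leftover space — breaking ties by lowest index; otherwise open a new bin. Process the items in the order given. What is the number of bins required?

6 bins

Put 2 in bin 1; 10 remain.
Put 3 in bin 1; 7 remain.
Put 2 in bin 1; 5 remain.
Put 7 in bin 2; 5 remain.
Put 3 in bin 1; 2 remain.
Put 7 in bin 3; 5 remain.
Put 2 in bin 1; 0 remain.
Put 8 in bin 4; 4 remain.
Put 3 in bin 4; 1 remain.
Put 7 in bin 5; 5 remain.
Put 1 in bin 4; 0 remain.
Put 1 in bin 2; 4 remain.
Put 8 in bin 6; 4 remain.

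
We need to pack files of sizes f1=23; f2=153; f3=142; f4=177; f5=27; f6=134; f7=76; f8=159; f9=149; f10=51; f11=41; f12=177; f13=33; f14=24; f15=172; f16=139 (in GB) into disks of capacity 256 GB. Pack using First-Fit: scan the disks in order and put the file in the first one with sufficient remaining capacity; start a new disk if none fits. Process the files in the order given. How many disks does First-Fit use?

disk 1: place f1 (23 GB), 233 GB left
disk 1: place f2 (153 GB), 80 GB left
disk 2: place f3 (142 GB), 114 GB left
disk 3: place f4 (177 GB), 79 GB left
disk 1: place f5 (27 GB), 53 GB left
disk 4: place f6 (134 GB), 122 GB left
disk 2: place f7 (76 GB), 38 GB left
disk 5: place f8 (159 GB), 97 GB left
disk 6: place f9 (149 GB), 107 GB left
disk 1: place f10 (51 GB), 2 GB left
disk 3: place f11 (41 GB), 38 GB left
disk 7: place f12 (177 GB), 79 GB left
disk 2: place f13 (33 GB), 5 GB left
disk 3: place f14 (24 GB), 14 GB left
disk 8: place f15 (172 GB), 84 GB left
disk 9: place f16 (139 GB), 117 GB left

9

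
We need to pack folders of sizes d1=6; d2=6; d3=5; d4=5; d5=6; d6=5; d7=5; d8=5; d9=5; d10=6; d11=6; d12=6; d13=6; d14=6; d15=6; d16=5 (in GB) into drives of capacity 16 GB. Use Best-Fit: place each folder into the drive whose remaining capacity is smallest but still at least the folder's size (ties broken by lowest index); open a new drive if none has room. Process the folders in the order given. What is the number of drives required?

7

Put d1 (6 GB) in drive 1; 10 GB remain.
Put d2 (6 GB) in drive 1; 4 GB remain.
Put d3 (5 GB) in drive 2; 11 GB remain.
Put d4 (5 GB) in drive 2; 6 GB remain.
Put d5 (6 GB) in drive 2; 0 GB remain.
Put d6 (5 GB) in drive 3; 11 GB remain.
Put d7 (5 GB) in drive 3; 6 GB remain.
Put d8 (5 GB) in drive 3; 1 GB remain.
Put d9 (5 GB) in drive 4; 11 GB remain.
Put d10 (6 GB) in drive 4; 5 GB remain.
Put d11 (6 GB) in drive 5; 10 GB remain.
Put d12 (6 GB) in drive 5; 4 GB remain.
Put d13 (6 GB) in drive 6; 10 GB remain.
Put d14 (6 GB) in drive 6; 4 GB remain.
Put d15 (6 GB) in drive 7; 10 GB remain.
Put d16 (5 GB) in drive 4; 0 GB remain.
Final drives: [6,6] [5,5,6] [5,5,5] [5,6,5] [6,6] [6,6] [6].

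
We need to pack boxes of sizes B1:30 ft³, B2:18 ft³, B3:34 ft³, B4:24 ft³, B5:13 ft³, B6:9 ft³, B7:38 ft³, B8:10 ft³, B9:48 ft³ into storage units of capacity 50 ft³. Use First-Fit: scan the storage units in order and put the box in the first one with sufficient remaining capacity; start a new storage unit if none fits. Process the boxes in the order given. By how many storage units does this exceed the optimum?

First-Fit: [30,18] [34,13] [24,9,10] [38] [48] → 5 storage units.
Total size 224 ft³; any packing needs at least ⌈224/50⌉ = 5 storage units.
So 5 is already optimal.

0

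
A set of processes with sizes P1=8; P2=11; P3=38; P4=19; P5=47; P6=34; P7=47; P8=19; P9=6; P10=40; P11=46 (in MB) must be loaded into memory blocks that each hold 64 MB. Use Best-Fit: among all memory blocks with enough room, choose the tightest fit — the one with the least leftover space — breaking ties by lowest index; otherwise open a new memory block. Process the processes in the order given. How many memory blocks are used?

6 memory blocks

memory block 1: place P1 (8 MB), 56 MB left
memory block 1: place P2 (11 MB), 45 MB left
memory block 1: place P3 (38 MB), 7 MB left
memory block 2: place P4 (19 MB), 45 MB left
memory block 3: place P5 (47 MB), 17 MB left
memory block 2: place P6 (34 MB), 11 MB left
memory block 4: place P7 (47 MB), 17 MB left
memory block 5: place P8 (19 MB), 45 MB left
memory block 1: place P9 (6 MB), 1 MB left
memory block 5: place P10 (40 MB), 5 MB left
memory block 6: place P11 (46 MB), 18 MB left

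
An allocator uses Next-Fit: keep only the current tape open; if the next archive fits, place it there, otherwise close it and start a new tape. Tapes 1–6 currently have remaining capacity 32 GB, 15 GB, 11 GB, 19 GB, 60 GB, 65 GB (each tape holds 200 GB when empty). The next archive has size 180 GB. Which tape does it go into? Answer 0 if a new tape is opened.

Next-Fit only looks at tape 6, which has 65 GB free.
180 GB does not fit, so a new tape is opened.

0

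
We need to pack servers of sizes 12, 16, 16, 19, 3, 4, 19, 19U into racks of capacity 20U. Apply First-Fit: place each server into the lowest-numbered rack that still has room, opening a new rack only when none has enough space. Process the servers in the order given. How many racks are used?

12U → rack 1 (remaining 8U)
16U → rack 2 (remaining 4U)
16U → rack 3 (remaining 4U)
19U → rack 4 (remaining 1U)
3U → rack 1 (remaining 5U)
4U → rack 1 (remaining 1U)
19U → rack 5 (remaining 1U)
19U → rack 6 (remaining 1U)
Final racks: [12,3,4] [16] [16] [19] [19] [19].

6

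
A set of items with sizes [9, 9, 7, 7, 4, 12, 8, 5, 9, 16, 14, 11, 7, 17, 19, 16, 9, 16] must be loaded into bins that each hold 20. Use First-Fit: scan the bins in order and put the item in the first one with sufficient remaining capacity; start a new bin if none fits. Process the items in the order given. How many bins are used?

Put 9 in bin 1; 11 remain.
Put 9 in bin 1; 2 remain.
Put 7 in bin 2; 13 remain.
Put 7 in bin 2; 6 remain.
Put 4 in bin 2; 2 remain.
Put 12 in bin 3; 8 remain.
Put 8 in bin 3; 0 remain.
Put 5 in bin 4; 15 remain.
Put 9 in bin 4; 6 remain.
Put 16 in bin 5; 4 remain.
Put 14 in bin 6; 6 remain.
Put 11 in bin 7; 9 remain.
Put 7 in bin 7; 2 remain.
Put 17 in bin 8; 3 remain.
Put 19 in bin 9; 1 remain.
Put 16 in bin 10; 4 remain.
Put 9 in bin 11; 11 remain.
Put 16 in bin 12; 4 remain.
Final bins: [9,9] [7,7,4] [12,8] [5,9] [16] [14] [11,7] [17] [19] [16] [9] [16].

12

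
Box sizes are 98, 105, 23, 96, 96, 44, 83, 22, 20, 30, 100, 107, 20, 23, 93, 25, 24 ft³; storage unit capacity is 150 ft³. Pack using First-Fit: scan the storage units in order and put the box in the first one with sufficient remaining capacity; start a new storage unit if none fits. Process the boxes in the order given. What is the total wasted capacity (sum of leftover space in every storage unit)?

191

storage unit 1: place 98 ft³, 52 ft³ left
storage unit 2: place 105 ft³, 45 ft³ left
storage unit 1: place 23 ft³, 29 ft³ left
storage unit 3: place 96 ft³, 54 ft³ left
storage unit 4: place 96 ft³, 54 ft³ left
storage unit 2: place 44 ft³, 1 ft³ left
storage unit 5: place 83 ft³, 67 ft³ left
storage unit 1: place 22 ft³, 7 ft³ left
storage unit 3: place 20 ft³, 34 ft³ left
storage unit 3: place 30 ft³, 4 ft³ left
storage unit 6: place 100 ft³, 50 ft³ left
storage unit 7: place 107 ft³, 43 ft³ left
storage unit 4: place 20 ft³, 34 ft³ left
storage unit 4: place 23 ft³, 11 ft³ left
storage unit 8: place 93 ft³, 57 ft³ left
storage unit 5: place 25 ft³, 42 ft³ left
storage unit 5: place 24 ft³, 18 ft³ left
8 storage units × 150 ft³ = 1200 ft³; used 1009 ft³; unused 191 ft³.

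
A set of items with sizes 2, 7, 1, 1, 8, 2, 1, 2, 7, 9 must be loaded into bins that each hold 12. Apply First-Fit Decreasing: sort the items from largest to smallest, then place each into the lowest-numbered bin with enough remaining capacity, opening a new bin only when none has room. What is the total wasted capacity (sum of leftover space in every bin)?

Sorted descending: 9, 8, 7, 7, 2, 2, 2, 1, 1, 1.
9 → bin 1 (remaining 3)
8 → bin 2 (remaining 4)
7 → bin 3 (remaining 5)
7 → bin 4 (remaining 5)
2 → bin 1 (remaining 1)
2 → bin 2 (remaining 2)
2 → bin 2 (remaining 0)
1 → bin 1 (remaining 0)
1 → bin 3 (remaining 4)
1 → bin 3 (remaining 3)
4 bins × 12 = 48; used 40; unused 8.

8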